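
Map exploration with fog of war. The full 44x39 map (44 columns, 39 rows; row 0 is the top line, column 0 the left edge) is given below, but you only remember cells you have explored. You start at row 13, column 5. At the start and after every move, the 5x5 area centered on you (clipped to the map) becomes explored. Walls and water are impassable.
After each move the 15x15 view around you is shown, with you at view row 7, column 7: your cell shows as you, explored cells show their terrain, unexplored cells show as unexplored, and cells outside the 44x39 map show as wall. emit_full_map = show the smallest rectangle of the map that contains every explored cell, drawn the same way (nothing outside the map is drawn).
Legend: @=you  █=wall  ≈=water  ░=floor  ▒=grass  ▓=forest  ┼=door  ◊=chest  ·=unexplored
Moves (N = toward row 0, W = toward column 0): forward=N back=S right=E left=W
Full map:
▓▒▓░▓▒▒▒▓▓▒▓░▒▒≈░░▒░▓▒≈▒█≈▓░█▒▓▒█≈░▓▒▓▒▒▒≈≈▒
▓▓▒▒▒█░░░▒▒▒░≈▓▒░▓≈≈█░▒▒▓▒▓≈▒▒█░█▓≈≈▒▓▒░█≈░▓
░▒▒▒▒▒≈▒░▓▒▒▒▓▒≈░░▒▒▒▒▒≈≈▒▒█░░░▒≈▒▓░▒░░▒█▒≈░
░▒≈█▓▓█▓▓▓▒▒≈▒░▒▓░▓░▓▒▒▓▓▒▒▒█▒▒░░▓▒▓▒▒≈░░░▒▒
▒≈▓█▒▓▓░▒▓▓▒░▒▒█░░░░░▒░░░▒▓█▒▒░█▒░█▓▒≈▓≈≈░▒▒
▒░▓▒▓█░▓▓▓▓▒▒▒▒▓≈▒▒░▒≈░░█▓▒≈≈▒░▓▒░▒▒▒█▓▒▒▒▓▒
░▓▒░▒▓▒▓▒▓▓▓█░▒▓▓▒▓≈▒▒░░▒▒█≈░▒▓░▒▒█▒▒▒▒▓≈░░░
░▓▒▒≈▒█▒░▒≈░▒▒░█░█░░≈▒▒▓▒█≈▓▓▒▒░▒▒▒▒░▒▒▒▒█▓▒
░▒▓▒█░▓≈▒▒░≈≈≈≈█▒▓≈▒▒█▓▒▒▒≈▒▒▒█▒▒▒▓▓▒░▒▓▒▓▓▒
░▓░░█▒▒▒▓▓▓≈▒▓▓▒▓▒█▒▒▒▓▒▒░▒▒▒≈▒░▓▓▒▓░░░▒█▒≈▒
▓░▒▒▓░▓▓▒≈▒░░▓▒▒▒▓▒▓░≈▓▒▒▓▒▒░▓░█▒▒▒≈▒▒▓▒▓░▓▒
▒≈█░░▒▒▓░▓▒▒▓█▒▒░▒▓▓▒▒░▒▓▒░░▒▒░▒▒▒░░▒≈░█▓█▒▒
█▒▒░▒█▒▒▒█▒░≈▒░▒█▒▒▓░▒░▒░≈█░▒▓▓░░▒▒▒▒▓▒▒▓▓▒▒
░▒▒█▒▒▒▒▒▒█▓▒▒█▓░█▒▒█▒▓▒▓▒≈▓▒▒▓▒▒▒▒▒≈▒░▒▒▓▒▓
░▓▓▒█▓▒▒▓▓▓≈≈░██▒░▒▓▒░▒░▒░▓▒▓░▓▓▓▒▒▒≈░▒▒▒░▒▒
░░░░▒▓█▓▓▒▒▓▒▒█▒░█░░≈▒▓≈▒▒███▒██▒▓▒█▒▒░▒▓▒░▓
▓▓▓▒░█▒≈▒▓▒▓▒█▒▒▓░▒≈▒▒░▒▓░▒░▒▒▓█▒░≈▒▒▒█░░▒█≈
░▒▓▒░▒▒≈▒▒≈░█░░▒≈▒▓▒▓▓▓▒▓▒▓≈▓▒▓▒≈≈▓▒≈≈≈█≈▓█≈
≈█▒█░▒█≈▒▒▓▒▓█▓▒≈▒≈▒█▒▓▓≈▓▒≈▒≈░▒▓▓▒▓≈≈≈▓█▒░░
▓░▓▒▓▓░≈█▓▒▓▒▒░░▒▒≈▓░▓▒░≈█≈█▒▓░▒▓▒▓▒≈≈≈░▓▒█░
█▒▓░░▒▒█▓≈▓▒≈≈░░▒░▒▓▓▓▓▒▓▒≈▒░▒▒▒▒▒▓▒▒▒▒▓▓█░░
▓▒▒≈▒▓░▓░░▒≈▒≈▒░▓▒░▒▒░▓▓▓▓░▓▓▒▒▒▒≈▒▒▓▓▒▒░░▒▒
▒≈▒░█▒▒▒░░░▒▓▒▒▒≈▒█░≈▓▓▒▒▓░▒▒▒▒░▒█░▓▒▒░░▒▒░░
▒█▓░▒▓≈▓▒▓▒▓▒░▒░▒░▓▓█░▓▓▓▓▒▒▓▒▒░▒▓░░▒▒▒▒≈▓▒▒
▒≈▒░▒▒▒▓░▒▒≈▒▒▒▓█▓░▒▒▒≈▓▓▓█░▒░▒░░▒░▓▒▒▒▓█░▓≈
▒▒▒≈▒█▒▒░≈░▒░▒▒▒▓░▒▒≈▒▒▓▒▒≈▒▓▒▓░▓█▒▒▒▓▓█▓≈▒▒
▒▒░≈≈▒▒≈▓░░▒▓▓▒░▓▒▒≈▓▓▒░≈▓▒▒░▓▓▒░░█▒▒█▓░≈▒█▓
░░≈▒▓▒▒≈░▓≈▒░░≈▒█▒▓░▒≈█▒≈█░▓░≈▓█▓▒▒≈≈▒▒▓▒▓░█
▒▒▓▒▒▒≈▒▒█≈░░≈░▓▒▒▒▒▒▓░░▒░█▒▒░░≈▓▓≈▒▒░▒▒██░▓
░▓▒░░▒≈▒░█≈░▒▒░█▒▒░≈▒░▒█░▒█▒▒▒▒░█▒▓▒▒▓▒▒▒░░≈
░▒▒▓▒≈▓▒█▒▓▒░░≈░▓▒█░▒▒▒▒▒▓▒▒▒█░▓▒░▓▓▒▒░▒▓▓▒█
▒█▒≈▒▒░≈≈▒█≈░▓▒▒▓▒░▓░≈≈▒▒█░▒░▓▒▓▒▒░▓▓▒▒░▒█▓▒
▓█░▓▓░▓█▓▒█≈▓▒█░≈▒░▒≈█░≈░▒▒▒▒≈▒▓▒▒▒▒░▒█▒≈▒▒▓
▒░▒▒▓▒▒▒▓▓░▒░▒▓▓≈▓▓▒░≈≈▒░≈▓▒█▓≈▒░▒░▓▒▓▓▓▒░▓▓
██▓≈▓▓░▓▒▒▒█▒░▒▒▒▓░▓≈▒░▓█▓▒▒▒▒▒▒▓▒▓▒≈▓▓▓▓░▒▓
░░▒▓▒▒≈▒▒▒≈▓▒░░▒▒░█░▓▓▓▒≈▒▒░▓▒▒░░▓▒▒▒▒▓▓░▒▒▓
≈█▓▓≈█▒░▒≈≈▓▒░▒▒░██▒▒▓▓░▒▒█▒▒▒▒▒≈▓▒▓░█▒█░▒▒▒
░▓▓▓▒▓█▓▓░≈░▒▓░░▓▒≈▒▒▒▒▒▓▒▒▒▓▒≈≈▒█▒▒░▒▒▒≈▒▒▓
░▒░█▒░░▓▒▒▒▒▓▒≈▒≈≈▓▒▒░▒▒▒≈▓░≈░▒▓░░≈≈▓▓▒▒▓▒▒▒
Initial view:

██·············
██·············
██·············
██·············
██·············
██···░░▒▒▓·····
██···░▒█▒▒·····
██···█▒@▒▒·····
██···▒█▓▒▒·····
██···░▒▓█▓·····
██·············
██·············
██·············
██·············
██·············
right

█··············
█··············
█··············
█··············
█··············
█···░░▒▒▓░·····
█···░▒█▒▒▒·····
█···█▒▒@▒▒·····
█···▒█▓▒▒▓·····
█···░▒▓█▓▓·····
█··············
█··············
█··············
█··············
█··············

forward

█··············
█··············
█··············
█··············
█··············
█····▓░▓▓▒·····
█···░░▒▒▓░·····
█···░▒█@▒▒·····
█···█▒▒▒▒▒·····
█···▒█▓▒▒▓·····
█···░▒▓█▓▓·····
█··············
█··············
█··············
█··············

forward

█··············
█··············
█··············
█··············
█··············
█····█▒▒▒▓·····
█····▓░▓▓▒·····
█···░░▒@▓░·····
█···░▒█▒▒▒·····
█···█▒▒▒▒▒·····
█···▒█▓▒▒▓·····
█···░▒▓█▓▓·····
█··············
█··············
█··············

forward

█··············
█··············
█··············
█··············
█··············
█····█░▓≈▒·····
█····█▒▒▒▓·····
█····▓░@▓▒·····
█···░░▒▒▓░·····
█···░▒█▒▒▒·····
█···█▒▒▒▒▒·····
█···▒█▓▒▒▓·····
█···░▒▓█▓▓·····
█··············
█··············

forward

█··············
█··············
█··············
█··············
█··············
█····≈▒█▒░·····
█····█░▓≈▒·····
█····█▒@▒▓·····
█····▓░▓▓▒·····
█···░░▒▒▓░·····
█···░▒█▒▒▒·····
█···█▒▒▒▒▒·····
█···▒█▓▒▒▓·····
█···░▒▓█▓▓·····
█··············

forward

█··············
█··············
█··············
█··············
█··············
█····▒▓▒▓▒·····
█····≈▒█▒░·····
█····█░@≈▒·····
█····█▒▒▒▓·····
█····▓░▓▓▒·····
█···░░▒▒▓░·····
█···░▒█▒▒▒·····
█···█▒▒▒▒▒·····
█···▒█▓▒▒▓·····
█···░▒▓█▓▓·····

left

██·············
██·············
██·············
██·············
██·············
██···░▒▓▒▓▒····
██···▒≈▒█▒░····
██···▒█@▓≈▒····
██···░█▒▒▒▓····
██···▒▓░▓▓▒····
██···░░▒▒▓░····
██···░▒█▒▒▒····
██···█▒▒▒▒▒····
██···▒█▓▒▒▓····
██···░▒▓█▓▓····

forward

██·············
██·············
██·············
██·············
██·············
██···▒▓█░▓·····
██···░▒▓▒▓▒····
██···▒≈@█▒░····
██···▒█░▓≈▒····
██···░█▒▒▒▓····
██···▒▓░▓▓▒····
██···░░▒▒▓░····
██···░▒█▒▒▒····
██···█▒▒▒▒▒····
██···▒█▓▒▒▓····

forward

███████████████
██·············
██·············
██·············
██·············
██···█▒▓▓░·····
██···▒▓█░▓·····
██···░▒@▒▓▒····
██···▒≈▒█▒░····
██···▒█░▓≈▒····
██···░█▒▒▒▓····
██···▒▓░▓▓▒····
██···░░▒▒▓░····
██···░▒█▒▒▒····
██···█▒▒▒▒▒····

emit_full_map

█▒▓▓░·
▒▓█░▓·
░▒@▒▓▒
▒≈▒█▒░
▒█░▓≈▒
░█▒▒▒▓
▒▓░▓▓▒
░░▒▒▓░
░▒█▒▒▒
█▒▒▒▒▒
▒█▓▒▒▓
░▒▓█▓▓

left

███████████████
███············
███············
███············
███············
███··▓█▒▓▓░····
███··▓▒▓█░▓····
███··▒░@▓▒▓▒···
███··▒▒≈▒█▒░···
███··▓▒█░▓≈▒···
███···░█▒▒▒▓···
███···▒▓░▓▓▒···
███···░░▒▒▓░···
███···░▒█▒▒▒···
███···█▒▒▒▒▒···

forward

███████████████
███████████████
███············
███············
███············
███··≈█▓▓█·····
███··▓█▒▓▓░····
███··▓▒@█░▓····
███··▒░▒▓▒▓▒···
███··▒▒≈▒█▒░···
███··▓▒█░▓≈▒···
███···░█▒▒▒▓···
███···▒▓░▓▓▒···
███···░░▒▒▓░···
███···░▒█▒▒▒···

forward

███████████████
███████████████
███████████████
███············
███············
███··▒▒▒▒≈·····
███··≈█▓▓█·····
███··▓█@▓▓░····
███··▓▒▓█░▓····
███··▒░▒▓▒▓▒···
███··▒▒≈▒█▒░···
███··▓▒█░▓≈▒···
███···░█▒▒▒▓···
███···▒▓░▓▓▒···
███···░░▒▒▓░···

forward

███████████████
███████████████
███████████████
███████████████
███············
███··▒▒▒█░·····
███··▒▒▒▒≈·····
███··≈█@▓█·····
███··▓█▒▓▓░····
███··▓▒▓█░▓····
███··▒░▒▓▒▓▒···
███··▒▒≈▒█▒░···
███··▓▒█░▓≈▒···
███···░█▒▒▒▓···
███···▒▓░▓▓▒···

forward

███████████████
███████████████
███████████████
███████████████
███████████████
███··▓░▓▒▒·····
███··▒▒▒█░·····
███··▒▒@▒≈·····
███··≈█▓▓█·····
███··▓█▒▓▓░····
███··▓▒▓█░▓····
███··▒░▒▓▒▓▒···
███··▒▒≈▒█▒░···
███··▓▒█░▓≈▒···
███···░█▒▒▒▓···

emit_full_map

▓░▓▒▒··
▒▒▒█░··
▒▒@▒≈··
≈█▓▓█··
▓█▒▓▓░·
▓▒▓█░▓·
▒░▒▓▒▓▒
▒▒≈▒█▒░
▓▒█░▓≈▒
·░█▒▒▒▓
·▒▓░▓▓▒
·░░▒▒▓░
·░▒█▒▒▒
·█▒▒▒▒▒
·▒█▓▒▒▓
·░▒▓█▓▓


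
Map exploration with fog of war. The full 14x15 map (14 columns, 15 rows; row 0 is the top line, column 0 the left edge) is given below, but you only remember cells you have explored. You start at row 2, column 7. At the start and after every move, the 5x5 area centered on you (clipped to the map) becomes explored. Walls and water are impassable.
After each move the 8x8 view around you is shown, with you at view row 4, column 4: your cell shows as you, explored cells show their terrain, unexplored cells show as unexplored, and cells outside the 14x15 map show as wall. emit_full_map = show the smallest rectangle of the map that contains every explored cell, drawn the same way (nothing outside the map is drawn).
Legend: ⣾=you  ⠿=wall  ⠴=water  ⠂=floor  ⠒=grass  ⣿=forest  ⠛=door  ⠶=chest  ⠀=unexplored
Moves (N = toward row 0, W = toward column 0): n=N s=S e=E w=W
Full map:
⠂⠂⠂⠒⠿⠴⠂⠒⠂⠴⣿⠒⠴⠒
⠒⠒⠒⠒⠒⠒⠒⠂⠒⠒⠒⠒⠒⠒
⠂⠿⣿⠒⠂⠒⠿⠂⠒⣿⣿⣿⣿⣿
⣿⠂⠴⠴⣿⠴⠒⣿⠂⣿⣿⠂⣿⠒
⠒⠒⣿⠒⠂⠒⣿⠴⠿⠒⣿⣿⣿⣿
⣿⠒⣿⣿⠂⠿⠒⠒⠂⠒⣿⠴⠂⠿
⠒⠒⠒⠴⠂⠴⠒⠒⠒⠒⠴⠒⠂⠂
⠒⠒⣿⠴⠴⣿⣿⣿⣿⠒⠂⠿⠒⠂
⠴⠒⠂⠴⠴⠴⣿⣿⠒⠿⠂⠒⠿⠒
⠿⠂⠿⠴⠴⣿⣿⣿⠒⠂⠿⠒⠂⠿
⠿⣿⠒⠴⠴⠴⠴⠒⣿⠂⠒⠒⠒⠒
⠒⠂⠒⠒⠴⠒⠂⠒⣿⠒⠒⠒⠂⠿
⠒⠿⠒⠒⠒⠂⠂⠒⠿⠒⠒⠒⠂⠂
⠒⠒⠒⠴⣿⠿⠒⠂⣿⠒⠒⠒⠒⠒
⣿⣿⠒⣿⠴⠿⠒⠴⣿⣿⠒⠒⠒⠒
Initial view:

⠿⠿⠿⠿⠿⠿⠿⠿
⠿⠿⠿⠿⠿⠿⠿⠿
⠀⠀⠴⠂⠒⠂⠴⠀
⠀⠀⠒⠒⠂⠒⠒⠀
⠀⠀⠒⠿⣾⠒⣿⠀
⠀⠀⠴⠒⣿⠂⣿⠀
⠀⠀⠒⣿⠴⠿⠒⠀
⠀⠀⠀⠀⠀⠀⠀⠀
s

⠿⠿⠿⠿⠿⠿⠿⠿
⠀⠀⠴⠂⠒⠂⠴⠀
⠀⠀⠒⠒⠂⠒⠒⠀
⠀⠀⠒⠿⠂⠒⣿⠀
⠀⠀⠴⠒⣾⠂⣿⠀
⠀⠀⠒⣿⠴⠿⠒⠀
⠀⠀⠿⠒⠒⠂⠒⠀
⠀⠀⠀⠀⠀⠀⠀⠀

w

⠿⠿⠿⠿⠿⠿⠿⠿
⠀⠀⠀⠴⠂⠒⠂⠴
⠀⠀⠒⠒⠒⠂⠒⠒
⠀⠀⠂⠒⠿⠂⠒⣿
⠀⠀⣿⠴⣾⣿⠂⣿
⠀⠀⠂⠒⣿⠴⠿⠒
⠀⠀⠂⠿⠒⠒⠂⠒
⠀⠀⠀⠀⠀⠀⠀⠀

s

⠀⠀⠀⠴⠂⠒⠂⠴
⠀⠀⠒⠒⠒⠂⠒⠒
⠀⠀⠂⠒⠿⠂⠒⣿
⠀⠀⣿⠴⠒⣿⠂⣿
⠀⠀⠂⠒⣾⠴⠿⠒
⠀⠀⠂⠿⠒⠒⠂⠒
⠀⠀⠂⠴⠒⠒⠒⠀
⠀⠀⠀⠀⠀⠀⠀⠀

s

⠀⠀⠒⠒⠒⠂⠒⠒
⠀⠀⠂⠒⠿⠂⠒⣿
⠀⠀⣿⠴⠒⣿⠂⣿
⠀⠀⠂⠒⣿⠴⠿⠒
⠀⠀⠂⠿⣾⠒⠂⠒
⠀⠀⠂⠴⠒⠒⠒⠀
⠀⠀⠴⣿⣿⣿⣿⠀
⠀⠀⠀⠀⠀⠀⠀⠀

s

⠀⠀⠂⠒⠿⠂⠒⣿
⠀⠀⣿⠴⠒⣿⠂⣿
⠀⠀⠂⠒⣿⠴⠿⠒
⠀⠀⠂⠿⠒⠒⠂⠒
⠀⠀⠂⠴⣾⠒⠒⠀
⠀⠀⠴⣿⣿⣿⣿⠀
⠀⠀⠴⠴⣿⣿⠒⠀
⠀⠀⠀⠀⠀⠀⠀⠀

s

⠀⠀⣿⠴⠒⣿⠂⣿
⠀⠀⠂⠒⣿⠴⠿⠒
⠀⠀⠂⠿⠒⠒⠂⠒
⠀⠀⠂⠴⠒⠒⠒⠀
⠀⠀⠴⣿⣾⣿⣿⠀
⠀⠀⠴⠴⣿⣿⠒⠀
⠀⠀⠴⣿⣿⣿⠒⠀
⠀⠀⠀⠀⠀⠀⠀⠀

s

⠀⠀⠂⠒⣿⠴⠿⠒
⠀⠀⠂⠿⠒⠒⠂⠒
⠀⠀⠂⠴⠒⠒⠒⠀
⠀⠀⠴⣿⣿⣿⣿⠀
⠀⠀⠴⠴⣾⣿⠒⠀
⠀⠀⠴⣿⣿⣿⠒⠀
⠀⠀⠴⠴⠴⠒⣿⠀
⠀⠀⠀⠀⠀⠀⠀⠀

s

⠀⠀⠂⠿⠒⠒⠂⠒
⠀⠀⠂⠴⠒⠒⠒⠀
⠀⠀⠴⣿⣿⣿⣿⠀
⠀⠀⠴⠴⣿⣿⠒⠀
⠀⠀⠴⣿⣾⣿⠒⠀
⠀⠀⠴⠴⠴⠒⣿⠀
⠀⠀⠴⠒⠂⠒⣿⠀
⠀⠀⠀⠀⠀⠀⠀⠀

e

⠀⠂⠿⠒⠒⠂⠒⠀
⠀⠂⠴⠒⠒⠒⠀⠀
⠀⠴⣿⣿⣿⣿⠒⠀
⠀⠴⠴⣿⣿⠒⠿⠀
⠀⠴⣿⣿⣾⠒⠂⠀
⠀⠴⠴⠴⠒⣿⠂⠀
⠀⠴⠒⠂⠒⣿⠒⠀
⠀⠀⠀⠀⠀⠀⠀⠀

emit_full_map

⠀⠴⠂⠒⠂⠴
⠒⠒⠒⠂⠒⠒
⠂⠒⠿⠂⠒⣿
⣿⠴⠒⣿⠂⣿
⠂⠒⣿⠴⠿⠒
⠂⠿⠒⠒⠂⠒
⠂⠴⠒⠒⠒⠀
⠴⣿⣿⣿⣿⠒
⠴⠴⣿⣿⠒⠿
⠴⣿⣿⣾⠒⠂
⠴⠴⠴⠒⣿⠂
⠴⠒⠂⠒⣿⠒

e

⠂⠿⠒⠒⠂⠒⠀⠀
⠂⠴⠒⠒⠒⠀⠀⠀
⠴⣿⣿⣿⣿⠒⠂⠀
⠴⠴⣿⣿⠒⠿⠂⠀
⠴⣿⣿⣿⣾⠂⠿⠀
⠴⠴⠴⠒⣿⠂⠒⠀
⠴⠒⠂⠒⣿⠒⠒⠀
⠀⠀⠀⠀⠀⠀⠀⠀

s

⠂⠴⠒⠒⠒⠀⠀⠀
⠴⣿⣿⣿⣿⠒⠂⠀
⠴⠴⣿⣿⠒⠿⠂⠀
⠴⣿⣿⣿⠒⠂⠿⠀
⠴⠴⠴⠒⣾⠂⠒⠀
⠴⠒⠂⠒⣿⠒⠒⠀
⠀⠀⠂⠒⠿⠒⠒⠀
⠀⠀⠀⠀⠀⠀⠀⠀

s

⠴⣿⣿⣿⣿⠒⠂⠀
⠴⠴⣿⣿⠒⠿⠂⠀
⠴⣿⣿⣿⠒⠂⠿⠀
⠴⠴⠴⠒⣿⠂⠒⠀
⠴⠒⠂⠒⣾⠒⠒⠀
⠀⠀⠂⠒⠿⠒⠒⠀
⠀⠀⠒⠂⣿⠒⠒⠀
⠀⠀⠀⠀⠀⠀⠀⠀

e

⣿⣿⣿⣿⠒⠂⠀⠀
⠴⣿⣿⠒⠿⠂⠀⠀
⣿⣿⣿⠒⠂⠿⠒⠀
⠴⠴⠒⣿⠂⠒⠒⠀
⠒⠂⠒⣿⣾⠒⠒⠀
⠀⠂⠒⠿⠒⠒⠒⠀
⠀⠒⠂⣿⠒⠒⠒⠀
⠀⠀⠀⠀⠀⠀⠀⠀

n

⠴⠒⠒⠒⠀⠀⠀⠀
⣿⣿⣿⣿⠒⠂⠀⠀
⠴⣿⣿⠒⠿⠂⠒⠀
⣿⣿⣿⠒⠂⠿⠒⠀
⠴⠴⠒⣿⣾⠒⠒⠀
⠒⠂⠒⣿⠒⠒⠒⠀
⠀⠂⠒⠿⠒⠒⠒⠀
⠀⠒⠂⣿⠒⠒⠒⠀

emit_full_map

⠀⠴⠂⠒⠂⠴⠀⠀
⠒⠒⠒⠂⠒⠒⠀⠀
⠂⠒⠿⠂⠒⣿⠀⠀
⣿⠴⠒⣿⠂⣿⠀⠀
⠂⠒⣿⠴⠿⠒⠀⠀
⠂⠿⠒⠒⠂⠒⠀⠀
⠂⠴⠒⠒⠒⠀⠀⠀
⠴⣿⣿⣿⣿⠒⠂⠀
⠴⠴⣿⣿⠒⠿⠂⠒
⠴⣿⣿⣿⠒⠂⠿⠒
⠴⠴⠴⠒⣿⣾⠒⠒
⠴⠒⠂⠒⣿⠒⠒⠒
⠀⠀⠂⠒⠿⠒⠒⠒
⠀⠀⠒⠂⣿⠒⠒⠒


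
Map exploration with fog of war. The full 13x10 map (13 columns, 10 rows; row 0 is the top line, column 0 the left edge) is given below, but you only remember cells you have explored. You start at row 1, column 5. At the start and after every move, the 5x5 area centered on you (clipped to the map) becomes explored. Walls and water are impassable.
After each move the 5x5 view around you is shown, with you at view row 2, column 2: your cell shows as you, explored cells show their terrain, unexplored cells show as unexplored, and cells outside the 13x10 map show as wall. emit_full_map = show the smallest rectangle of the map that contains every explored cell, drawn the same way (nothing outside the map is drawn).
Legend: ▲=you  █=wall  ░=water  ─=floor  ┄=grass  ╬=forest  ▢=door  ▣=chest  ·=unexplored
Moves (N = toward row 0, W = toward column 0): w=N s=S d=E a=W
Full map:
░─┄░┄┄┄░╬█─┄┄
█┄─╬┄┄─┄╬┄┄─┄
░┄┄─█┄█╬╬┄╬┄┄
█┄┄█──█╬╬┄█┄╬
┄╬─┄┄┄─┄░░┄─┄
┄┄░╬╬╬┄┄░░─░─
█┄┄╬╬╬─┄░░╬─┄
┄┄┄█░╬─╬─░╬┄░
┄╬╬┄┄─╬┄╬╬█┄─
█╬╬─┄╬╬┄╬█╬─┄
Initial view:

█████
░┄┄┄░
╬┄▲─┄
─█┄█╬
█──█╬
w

█████
█████
░┄▲┄░
╬┄┄─┄
─█┄█╬

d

█████
█████
┄┄▲░╬
┄┄─┄╬
█┄█╬╬

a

█████
█████
░┄▲┄░
╬┄┄─┄
─█┄█╬

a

█████
█████
┄░▲┄┄
─╬┄┄─
┄─█┄█


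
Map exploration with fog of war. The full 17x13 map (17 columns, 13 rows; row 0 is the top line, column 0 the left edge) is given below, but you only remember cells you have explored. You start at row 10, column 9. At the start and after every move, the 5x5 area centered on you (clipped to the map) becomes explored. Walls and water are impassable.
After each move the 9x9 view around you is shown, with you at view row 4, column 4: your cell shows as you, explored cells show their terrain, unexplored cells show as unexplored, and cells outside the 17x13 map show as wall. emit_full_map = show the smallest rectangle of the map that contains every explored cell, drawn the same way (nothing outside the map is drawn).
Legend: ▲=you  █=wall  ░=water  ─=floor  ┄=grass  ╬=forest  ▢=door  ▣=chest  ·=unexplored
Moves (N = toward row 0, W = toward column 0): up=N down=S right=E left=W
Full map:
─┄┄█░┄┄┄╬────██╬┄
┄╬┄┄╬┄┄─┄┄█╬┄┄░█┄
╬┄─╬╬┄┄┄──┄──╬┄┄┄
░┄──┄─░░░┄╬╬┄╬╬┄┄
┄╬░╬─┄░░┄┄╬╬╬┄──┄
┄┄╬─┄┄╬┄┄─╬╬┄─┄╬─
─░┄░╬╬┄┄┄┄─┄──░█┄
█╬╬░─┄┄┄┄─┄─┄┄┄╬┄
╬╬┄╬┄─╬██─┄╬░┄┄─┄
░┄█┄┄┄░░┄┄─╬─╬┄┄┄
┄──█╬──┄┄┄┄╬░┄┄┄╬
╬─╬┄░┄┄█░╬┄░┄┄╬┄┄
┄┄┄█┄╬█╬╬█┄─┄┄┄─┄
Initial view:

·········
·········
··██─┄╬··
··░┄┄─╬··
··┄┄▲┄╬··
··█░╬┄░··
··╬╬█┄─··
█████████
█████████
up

·········
·········
··┄┄─┄─··
··██─┄╬··
··░┄▲─╬··
··┄┄┄┄╬··
··█░╬┄░··
··╬╬█┄─··
█████████

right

·········
·········
·┄┄─┄─┄··
·██─┄╬░··
·░┄┄▲╬─··
·┄┄┄┄╬░··
·█░╬┄░┄··
·╬╬█┄─···
█████████

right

·········
·········
┄┄─┄─┄┄··
██─┄╬░┄··
░┄┄─▲─╬··
┄┄┄┄╬░┄··
█░╬┄░┄┄··
╬╬█┄─····
█████████

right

·········
·········
┄─┄─┄┄┄··
█─┄╬░┄┄··
┄┄─╬▲╬┄··
┄┄┄╬░┄┄··
░╬┄░┄┄╬··
╬█┄─·····
█████████

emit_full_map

┄┄─┄─┄┄┄
██─┄╬░┄┄
░┄┄─╬▲╬┄
┄┄┄┄╬░┄┄
█░╬┄░┄┄╬
╬╬█┄─···

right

········█
········█
─┄─┄┄┄╬·█
─┄╬░┄┄─·█
┄─╬─▲┄┄·█
┄┄╬░┄┄┄·█
╬┄░┄┄╬┄·█
█┄─·····█
█████████

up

········█
········█
··┄──░█·█
─┄─┄┄┄╬·█
─┄╬░▲┄─·█
┄─╬─╬┄┄·█
┄┄╬░┄┄┄·█
╬┄░┄┄╬┄·█
█┄─·····█

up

········█
········█
··╬┄─┄╬·█
··┄──░█·█
─┄─┄▲┄╬·█
─┄╬░┄┄─·█
┄─╬─╬┄┄·█
┄┄╬░┄┄┄·█
╬┄░┄┄╬┄·█

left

·········
·········
··╬╬┄─┄╬·
··─┄──░█·
┄─┄─▲┄┄╬·
█─┄╬░┄┄─·
┄┄─╬─╬┄┄·
┄┄┄╬░┄┄┄·
░╬┄░┄┄╬┄·

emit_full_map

···╬╬┄─┄╬
···─┄──░█
┄┄─┄─▲┄┄╬
██─┄╬░┄┄─
░┄┄─╬─╬┄┄
┄┄┄┄╬░┄┄┄
█░╬┄░┄┄╬┄
╬╬█┄─····

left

·········
·········
··─╬╬┄─┄╬
··┄─┄──░█
┄┄─┄▲┄┄┄╬
██─┄╬░┄┄─
░┄┄─╬─╬┄┄
┄┄┄┄╬░┄┄┄
█░╬┄░┄┄╬┄

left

·········
·········
··┄─╬╬┄─┄
··┄┄─┄──░
·┄┄─▲─┄┄┄
·██─┄╬░┄┄
·░┄┄─╬─╬┄
·┄┄┄┄╬░┄┄
·█░╬┄░┄┄╬

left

·········
·········
··┄┄─╬╬┄─
··┄┄┄─┄──
··┄┄▲┄─┄┄
··██─┄╬░┄
··░┄┄─╬─╬
··┄┄┄┄╬░┄
··█░╬┄░┄┄

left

·········
·········
··╬┄┄─╬╬┄
··┄┄┄┄─┄─
··┄┄▲─┄─┄
··╬██─┄╬░
··░░┄┄─╬─
···┄┄┄┄╬░
···█░╬┄░┄

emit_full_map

╬┄┄─╬╬┄─┄╬
┄┄┄┄─┄──░█
┄┄▲─┄─┄┄┄╬
╬██─┄╬░┄┄─
░░┄┄─╬─╬┄┄
·┄┄┄┄╬░┄┄┄
·█░╬┄░┄┄╬┄
·╬╬█┄─····


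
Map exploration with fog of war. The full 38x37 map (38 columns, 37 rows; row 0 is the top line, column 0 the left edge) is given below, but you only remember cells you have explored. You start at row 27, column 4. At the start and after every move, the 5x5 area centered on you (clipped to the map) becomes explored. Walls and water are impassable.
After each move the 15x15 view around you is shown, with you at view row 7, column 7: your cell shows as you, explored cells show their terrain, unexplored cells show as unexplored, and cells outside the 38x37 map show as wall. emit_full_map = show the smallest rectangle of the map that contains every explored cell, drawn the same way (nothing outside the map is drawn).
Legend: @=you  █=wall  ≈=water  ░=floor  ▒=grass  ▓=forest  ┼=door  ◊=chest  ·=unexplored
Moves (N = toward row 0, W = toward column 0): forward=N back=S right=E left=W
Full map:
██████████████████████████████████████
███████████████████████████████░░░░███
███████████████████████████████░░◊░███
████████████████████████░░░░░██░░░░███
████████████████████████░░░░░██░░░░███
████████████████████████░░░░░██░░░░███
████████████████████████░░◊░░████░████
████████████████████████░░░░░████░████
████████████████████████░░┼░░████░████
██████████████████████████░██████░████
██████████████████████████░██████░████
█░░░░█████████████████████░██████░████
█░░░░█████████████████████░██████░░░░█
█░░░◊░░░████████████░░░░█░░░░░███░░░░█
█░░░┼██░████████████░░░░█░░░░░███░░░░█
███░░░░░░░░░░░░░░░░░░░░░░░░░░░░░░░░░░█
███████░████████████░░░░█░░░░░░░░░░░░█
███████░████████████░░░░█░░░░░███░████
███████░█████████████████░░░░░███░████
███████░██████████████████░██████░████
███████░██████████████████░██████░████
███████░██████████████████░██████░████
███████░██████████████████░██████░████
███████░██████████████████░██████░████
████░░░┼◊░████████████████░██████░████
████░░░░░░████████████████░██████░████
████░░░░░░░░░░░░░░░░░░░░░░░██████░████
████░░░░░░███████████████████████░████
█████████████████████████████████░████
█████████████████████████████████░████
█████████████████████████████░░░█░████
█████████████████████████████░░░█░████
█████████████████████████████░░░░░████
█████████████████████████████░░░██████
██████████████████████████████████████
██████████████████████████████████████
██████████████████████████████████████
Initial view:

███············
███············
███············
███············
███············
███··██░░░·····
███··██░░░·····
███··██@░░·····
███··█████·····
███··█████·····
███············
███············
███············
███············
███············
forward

███············
███············
███············
███············
███············
███··██░░░·····
███··██░░░·····
███··██@░░·····
███··██░░░·····
███··█████·····
███··█████·····
███············
███············
███············
███············

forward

███············
███············
███············
███············
███············
███··█████·····
███··██░░░·····
███··██@░░·····
███··██░░░·····
███··██░░░·····
███··█████·····
███··█████·····
███············
███············
███············

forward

███············
███············
███············
███············
███············
███··█████·····
███··█████·····
███··██@░░·····
███··██░░░·····
███··██░░░·····
███··██░░░·····
███··█████·····
███··█████·····
███············
███············

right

██·············
██·············
██·············
██·············
██·············
██··█████░·····
██··█████░·····
██··██░@░┼·····
██··██░░░░·····
██··██░░░░·····
██··██░░░······
██··█████······
██··█████······
██·············
██·············

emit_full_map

█████░
█████░
██░@░┼
██░░░░
██░░░░
██░░░·
█████·
█████·

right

█··············
█··············
█··············
█··············
█··············
█··█████░█·····
█··█████░█·····
█··██░░@┼◊·····
█··██░░░░░·····
█··██░░░░░·····
█··██░░░·······
█··█████·······
█··█████·······
█··············
█··············

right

···············
···············
···············
···············
···············
··█████░██·····
··█████░██·····
··██░░░@◊░·····
··██░░░░░░·····
··██░░░░░░·····
··██░░░········
··█████········
··█████········
···············
···············

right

···············
···············
···············
···············
···············
·█████░███·····
·█████░███·····
·██░░░┼@░█·····
·██░░░░░░█·····
·██░░░░░░░·····
·██░░░·········
·█████·········
·█████·········
···············
···············

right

···············
···············
···············
···············
···············
█████░████·····
█████░████·····
██░░░┼◊@██·····
██░░░░░░██·····
██░░░░░░░░·····
██░░░··········
█████··········
█████··········
···············
···············

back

···············
···············
···············
···············
█████░████·····
█████░████·····
██░░░┼◊░██·····
██░░░░░@██·····
██░░░░░░░░·····
██░░░░░░██·····
█████··········
█████··········
···············
···············
···············

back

···············
···············
···············
█████░████·····
█████░████·····
██░░░┼◊░██·····
██░░░░░░██·····
██░░░░░@░░·····
██░░░░░░██·····
██████████·····
█████··········
···············
···············
···············
···············

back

···············
···············
█████░████·····
█████░████·····
██░░░┼◊░██·····
██░░░░░░██·····
██░░░░░░░░·····
██░░░░░@██·····
██████████·····
██████████·····
···············
···············
···············
···············
···············

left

···············
···············
·█████░████····
·█████░████····
·██░░░┼◊░██····
·██░░░░░░██····
·██░░░░░░░░····
·██░░░░@░██····
·██████████····
·██████████····
···············
···············
···············
···············
···············

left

···············
···············
··█████░████···
··█████░████···
··██░░░┼◊░██···
··██░░░░░░██···
··██░░░░░░░░···
··██░░░@░░██···
··██████████···
··██████████···
···············
···············
···············
···············
···············

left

█··············
█··············
█··█████░████··
█··█████░████··
█··██░░░┼◊░██··
█··██░░░░░░██··
█··██░░░░░░░░··
█··██░░@░░░██··
█··██████████··
█··██████████··
█··············
█··············
█··············
█··············
█··············

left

██·············
██·············
██··█████░████·
██··█████░████·
██··██░░░┼◊░██·
██··██░░░░░░██·
██··██░░░░░░░░·
██··██░@░░░░██·
██··██████████·
██··██████████·
██·············
██·············
██·············
██·············
██·············

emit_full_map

█████░████
█████░████
██░░░┼◊░██
██░░░░░░██
██░░░░░░░░
██░@░░░░██
██████████
██████████
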